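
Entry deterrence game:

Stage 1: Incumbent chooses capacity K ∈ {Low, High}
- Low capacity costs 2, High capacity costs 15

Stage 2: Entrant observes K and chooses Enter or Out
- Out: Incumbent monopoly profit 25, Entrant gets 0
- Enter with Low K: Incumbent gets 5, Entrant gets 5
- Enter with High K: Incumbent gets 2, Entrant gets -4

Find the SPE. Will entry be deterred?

SPE: (High, Enter|Low, Out|High); Entry deterred. Incumbent net profit = 10

Work:
After Low K: Entrant enters (5 > 0)
After High K: Entrant stays out (-4 < 0)
Incumbent: Low → 5−2=3, High → 25−15=10
Incumbent chooses High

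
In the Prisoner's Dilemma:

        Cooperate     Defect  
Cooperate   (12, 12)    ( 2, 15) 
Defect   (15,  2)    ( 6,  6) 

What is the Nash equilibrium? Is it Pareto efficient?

(Defect, Defect) is NE; not Pareto efficient

Work:
Defect dominates Cooperate for both players:
If P2 cooperates: Defect (15) > Cooperate (12)
If P2 defects: Defect (6) > Cooperate (2)
NE: (Defect, Defect) with payoff (6, 6)
But (Cooperate, Cooperate) = (12, 12) Pareto dominates (6, 6)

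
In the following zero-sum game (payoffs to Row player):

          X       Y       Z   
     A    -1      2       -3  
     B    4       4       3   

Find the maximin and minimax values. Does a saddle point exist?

Maximin = 3, Minimax = 3, Saddle: True

Work:
Row minimums: [-3, 3] → maximin = 3
Column maximums: [4, 4, 3] → minimax = 3
Saddle point exists! Game value = 3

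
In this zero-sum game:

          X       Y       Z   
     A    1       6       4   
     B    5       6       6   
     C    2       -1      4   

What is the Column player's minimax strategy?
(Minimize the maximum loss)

Column should play X, value = 5

Work:
Column player minimizes Row's maximum payoff:
Column X: max payoff to Row = 5
Column Y: max payoff to Row = 6
Column Z: max payoff to Row = 6
Minimum is 5, achieved by column X.
Minimax strategy: X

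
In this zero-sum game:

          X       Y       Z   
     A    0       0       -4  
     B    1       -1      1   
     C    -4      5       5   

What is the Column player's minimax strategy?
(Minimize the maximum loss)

Column should play X, value = 1

Work:
Column player minimizes Row's maximum payoff:
Column X: max payoff to Row = 1
Column Y: max payoff to Row = 5
Column Z: max payoff to Row = 5
Minimum is 1, achieved by column X.
Minimax strategy: X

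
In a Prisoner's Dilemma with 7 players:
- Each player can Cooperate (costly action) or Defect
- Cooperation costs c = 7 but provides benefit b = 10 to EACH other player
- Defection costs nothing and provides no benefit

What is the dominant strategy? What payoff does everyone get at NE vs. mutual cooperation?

Dominant: Defect; NE payoff = 0; Coop payoff = 53

Work:
Defect dominates (saves cost c = 7, benefit to others is external)
NE: All defect → everyone gets 0
If all cooperate: each receives (6)×10 - 7 = 53
Social dilemma: 53 > 0 but NE gives 0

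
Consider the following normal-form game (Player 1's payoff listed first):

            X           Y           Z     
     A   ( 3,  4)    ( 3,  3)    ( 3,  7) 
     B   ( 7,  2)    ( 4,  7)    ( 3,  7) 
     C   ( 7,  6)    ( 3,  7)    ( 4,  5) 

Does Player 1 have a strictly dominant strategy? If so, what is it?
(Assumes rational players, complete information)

No strictly dominant strategy exists for Player 1

Work:
A strategy strictly dominates another if it gives a strictly higher payoff against every opponent action. Compare each pair of P1's strategies column-by-column:
  A vs B: [3 vs 7, 3 vs 4, 3 vs 3] → A does not strictly dominate B (column X: 3 ≤ 7)
  A vs C: [3 vs 7, 3 vs 3, 3 vs 4] → A does not strictly dominate C (column X: 3 ≤ 7)
  B vs A: [7 vs 3, 4 vs 3, 3 vs 3] → B does not strictly dominate A (column Z: 3 ≤ 3)
  B vs C: [7 vs 7, 4 vs 3, 3 vs 4] → B does not strictly dominate C (column X: 7 ≤ 7)
  C vs A: [7 vs 3, 3 vs 3, 4 vs 3] → C does not strictly dominate A (column Y: 3 ≤ 3)
  C vs B: [7 vs 7, 3 vs 4, 4 vs 3] → C does not strictly dominate B (column X: 7 ≤ 7)
No single strategy strictly dominates all others → no strictly dominant strategy.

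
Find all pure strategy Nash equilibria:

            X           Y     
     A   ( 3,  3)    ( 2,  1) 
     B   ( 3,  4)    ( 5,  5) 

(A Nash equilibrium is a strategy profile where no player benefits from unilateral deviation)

Nash equilibrium: (A, X), (B, Y)

Work:
Best responses:
  P1 vs X: payoffs [3, 3] → best response A/B (payoff 3)
  P1 vs Y: payoffs [2, 5] → best response B (payoff 5)
  P2 vs A: payoffs [3, 1] → best response X (payoff 3)
  P2 vs B: payoffs [4, 5] → best response Y (payoff 5)
Mutual best responses: (A,X), (B,Y) → Nash equilibria.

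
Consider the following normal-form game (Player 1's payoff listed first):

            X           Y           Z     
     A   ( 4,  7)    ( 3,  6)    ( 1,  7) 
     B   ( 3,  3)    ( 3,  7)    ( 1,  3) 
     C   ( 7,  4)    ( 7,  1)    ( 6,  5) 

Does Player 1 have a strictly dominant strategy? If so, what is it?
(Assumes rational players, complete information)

Yes, Player 1's strictly dominant strategy is C

Work:
A strategy strictly dominates another if it gives a strictly higher payoff against every opponent action. Compare each pair of P1's strategies column-by-column:
  A vs B: [4 vs 3, 3 vs 3, 1 vs 1] → A does not strictly dominate B (column Y: 3 ≤ 3)
  A vs C: [4 vs 7, 3 vs 7, 1 vs 6] → A does not strictly dominate C (column X: 4 ≤ 7)
  B vs A: [3 vs 4, 3 vs 3, 1 vs 1] → B does not strictly dominate A (column X: 3 ≤ 4)
  B vs C: [3 vs 7, 3 vs 7, 1 vs 6] → B does not strictly dominate C (column X: 3 ≤ 7)
  C vs A: [7 vs 4, 7 vs 3, 6 vs 1] → C strictly dominates A
  C vs B: [7 vs 3, 7 vs 3, 6 vs 1] → C strictly dominates B
C strictly dominates every other strategy → strictly dominant.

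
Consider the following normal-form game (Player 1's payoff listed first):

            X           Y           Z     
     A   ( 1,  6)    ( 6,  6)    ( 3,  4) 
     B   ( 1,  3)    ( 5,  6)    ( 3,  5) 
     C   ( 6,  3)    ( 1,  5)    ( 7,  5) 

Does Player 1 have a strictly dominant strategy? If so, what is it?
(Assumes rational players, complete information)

No strictly dominant strategy exists for Player 1

Work:
A strategy strictly dominates another if it gives a strictly higher payoff against every opponent action. Compare each pair of P1's strategies column-by-column:
  A vs B: [1 vs 1, 6 vs 5, 3 vs 3] → A does not strictly dominate B (column X: 1 ≤ 1)
  A vs C: [1 vs 6, 6 vs 1, 3 vs 7] → A does not strictly dominate C (column X: 1 ≤ 6)
  B vs A: [1 vs 1, 5 vs 6, 3 vs 3] → B does not strictly dominate A (column X: 1 ≤ 1)
  B vs C: [1 vs 6, 5 vs 1, 3 vs 7] → B does not strictly dominate C (column X: 1 ≤ 6)
  C vs A: [6 vs 1, 1 vs 6, 7 vs 3] → C does not strictly dominate A (column Y: 1 ≤ 6)
  C vs B: [6 vs 1, 1 vs 5, 7 vs 3] → C does not strictly dominate B (column Y: 1 ≤ 5)
No single strategy strictly dominates all others → no strictly dominant strategy.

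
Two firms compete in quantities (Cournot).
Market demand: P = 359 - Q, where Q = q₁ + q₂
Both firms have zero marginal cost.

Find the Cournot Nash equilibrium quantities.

q₁* = q₂* = 119.67; P* = 119.67

Work:
Profit: π_i = P·q_i = (a - q_i - q_j)·q_i
FOC: ∂π_i/∂q_i = a - 2q_i - q_j = 0
Reaction function: q_i = (359 - q_j)/2
Symmetry: q* = 359/3 = 119.67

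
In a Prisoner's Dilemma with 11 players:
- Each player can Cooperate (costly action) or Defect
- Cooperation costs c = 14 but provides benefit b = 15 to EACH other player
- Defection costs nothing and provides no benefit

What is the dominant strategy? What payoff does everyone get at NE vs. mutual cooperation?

Dominant: Defect; NE payoff = 0; Coop payoff = 136

Work:
Defect dominates (saves cost c = 14, benefit to others is external)
NE: All defect → everyone gets 0
If all cooperate: each receives (10)×15 - 14 = 136
Social dilemma: 136 > 0 but NE gives 0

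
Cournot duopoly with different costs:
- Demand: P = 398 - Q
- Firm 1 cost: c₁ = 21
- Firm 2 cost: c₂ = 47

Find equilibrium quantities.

q₁* = 134.33, q₂* = 108.33

Work:
Reaction: q₁ = (398 - 21 - q₂)/2
Reaction: q₂ = (398 - 47 - q₁)/2
Solve simultaneously:
q₁* = (398 - 2×21 + 47)/3 = 134.33
q₂* = (398 - 2×47 + 21)/3 = 108.33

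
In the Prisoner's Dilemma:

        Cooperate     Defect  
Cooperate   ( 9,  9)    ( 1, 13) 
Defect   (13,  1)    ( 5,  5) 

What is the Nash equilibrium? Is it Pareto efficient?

(Defect, Defect) is NE; not Pareto efficient

Work:
Defect dominates Cooperate for both players:
If P2 cooperates: Defect (13) > Cooperate (9)
If P2 defects: Defect (5) > Cooperate (1)
NE: (Defect, Defect) with payoff (5, 5)
But (Cooperate, Cooperate) = (9, 9) Pareto dominates (5, 5)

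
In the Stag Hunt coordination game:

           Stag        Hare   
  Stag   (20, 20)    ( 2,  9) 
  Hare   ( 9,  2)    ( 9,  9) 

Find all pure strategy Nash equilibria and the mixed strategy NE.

Pure NE: (Stag, Stag) and (Hare, Hare); Mixed NE: p = 0.3889, q = 0.3889

Work:
Check pure NE:
(Stag, Stag): (20, 20) - no unilateral deviation beneficial
(Hare, Hare): (9, 9) - no unilateral deviation beneficial
Mixed NE: P1 plays Stag with p = 0.3889, P2 plays Stag with q = 0.3889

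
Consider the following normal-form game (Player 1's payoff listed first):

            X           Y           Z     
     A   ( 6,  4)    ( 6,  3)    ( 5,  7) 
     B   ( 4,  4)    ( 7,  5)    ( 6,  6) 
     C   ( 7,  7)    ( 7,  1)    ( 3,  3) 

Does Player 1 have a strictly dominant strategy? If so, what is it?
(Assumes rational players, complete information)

No strictly dominant strategy exists for Player 1

Work:
A strategy strictly dominates another if it gives a strictly higher payoff against every opponent action. Compare each pair of P1's strategies column-by-column:
  A vs B: [6 vs 4, 6 vs 7, 5 vs 6] → A does not strictly dominate B (column Y: 6 ≤ 7)
  A vs C: [6 vs 7, 6 vs 7, 5 vs 3] → A does not strictly dominate C (column X: 6 ≤ 7)
  B vs A: [4 vs 6, 7 vs 6, 6 vs 5] → B does not strictly dominate A (column X: 4 ≤ 6)
  B vs C: [4 vs 7, 7 vs 7, 6 vs 3] → B does not strictly dominate C (column X: 4 ≤ 7)
  C vs A: [7 vs 6, 7 vs 6, 3 vs 5] → C does not strictly dominate A (column Z: 3 ≤ 5)
  C vs B: [7 vs 4, 7 vs 7, 3 vs 6] → C does not strictly dominate B (column Y: 7 ≤ 7)
No single strategy strictly dominates all others → no strictly dominant strategy.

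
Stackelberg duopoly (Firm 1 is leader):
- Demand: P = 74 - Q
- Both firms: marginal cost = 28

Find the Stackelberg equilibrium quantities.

q₁* (leader) = 23.0, q₂* (follower) = 11.5

Work:
Follower's reaction: q₂ = (a - c - q₁)/2
Leader substitutes: π₁ = q₁·(a - q₁ - (a-c-q₁)/2 - c)
FOC: q₁* = (74 - 28)/2 = 23.00
Then: q₂* = (74 - 28 - 23.0)/2 = 11.50
Leader has first-mover advantage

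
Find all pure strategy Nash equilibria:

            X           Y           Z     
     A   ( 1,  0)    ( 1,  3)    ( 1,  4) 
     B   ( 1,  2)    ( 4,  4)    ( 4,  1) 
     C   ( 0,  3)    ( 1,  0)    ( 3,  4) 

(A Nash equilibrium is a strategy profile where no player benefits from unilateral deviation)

Nash equilibrium: (B, Y)

Work:
Best responses:
  P1 vs X: payoffs [1, 1, 0] → best response A/B (payoff 1)
  P1 vs Y: payoffs [1, 4, 1] → best response B (payoff 4)
  P1 vs Z: payoffs [1, 4, 3] → best response B (payoff 4)
  P2 vs A: payoffs [0, 3, 4] → best response Z (payoff 4)
  P2 vs B: payoffs [2, 4, 1] → best response Y (payoff 4)
  P2 vs C: payoffs [3, 0, 4] → best response Z (payoff 4)
Mutual best responses: (B,Y) → Nash equilibria.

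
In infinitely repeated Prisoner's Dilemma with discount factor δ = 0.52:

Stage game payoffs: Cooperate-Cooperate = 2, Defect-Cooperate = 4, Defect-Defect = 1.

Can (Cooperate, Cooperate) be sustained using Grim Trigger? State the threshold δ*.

δ* = 0.6667; since δ = 0.52 < 0.6667, cooperation cannot be sustained

Work:
For Grim Trigger:
Cooperate forever: 2/(1-δ)
Defect then punished: 4 + 1·δ/(1-δ)
Need: 2/(1-δ) ≥ 4 + 1·δ/(1-δ)
Solving: δ ≥ (T-R)/(T-P) = (4-2)/(4-1) = 0.6667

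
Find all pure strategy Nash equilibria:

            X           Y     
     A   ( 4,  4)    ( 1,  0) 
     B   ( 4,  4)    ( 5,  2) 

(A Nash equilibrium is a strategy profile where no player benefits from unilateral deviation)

Nash equilibrium: (A, X), (B, X)

Work:
Best responses:
  P1 vs X: payoffs [4, 4] → best response A/B (payoff 4)
  P1 vs Y: payoffs [1, 5] → best response B (payoff 5)
  P2 vs A: payoffs [4, 0] → best response X (payoff 4)
  P2 vs B: payoffs [4, 2] → best response X (payoff 4)
Mutual best responses: (A,X), (B,X) → Nash equilibria.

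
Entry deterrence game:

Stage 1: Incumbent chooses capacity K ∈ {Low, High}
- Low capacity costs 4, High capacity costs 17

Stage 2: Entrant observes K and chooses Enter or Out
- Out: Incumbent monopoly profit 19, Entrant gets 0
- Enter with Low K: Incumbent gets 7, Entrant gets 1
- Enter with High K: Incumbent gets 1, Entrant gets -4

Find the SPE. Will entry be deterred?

SPE: (Low, Enter|Low, Out|High); Entry not deterred. Incumbent net profit = 3, Entrant gets 1

Work:
After Low K: Entrant enters (1 > 0)
After High K: Entrant stays out (-4 < 0)
Incumbent: Low → 7−4=3, High → 19−17=2
Incumbent chooses Low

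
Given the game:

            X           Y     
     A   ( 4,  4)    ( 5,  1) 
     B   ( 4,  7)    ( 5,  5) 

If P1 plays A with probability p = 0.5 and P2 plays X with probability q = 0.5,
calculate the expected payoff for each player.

E[P1] = 4.5, E[P2] = 4.25

Work:
E[P1] = p·q·π₁(A,X) + p·(1-q)·π₁(A,Y) + (1-p)·q·π₁(B,X) + (1-p)·(1-q)·π₁(B,Y)
= 0.5·0.5·4 + 0.5·0.5·5 + 0.5·0.5·4 + 0.5·0.5·5
= 4.5

E[P2] = 4.25 (similar calculation)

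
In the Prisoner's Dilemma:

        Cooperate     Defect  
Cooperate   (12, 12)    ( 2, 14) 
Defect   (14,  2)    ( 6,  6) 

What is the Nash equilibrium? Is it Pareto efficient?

(Defect, Defect) is NE; not Pareto efficient

Work:
Defect dominates Cooperate for both players:
If P2 cooperates: Defect (14) > Cooperate (12)
If P2 defects: Defect (6) > Cooperate (2)
NE: (Defect, Defect) with payoff (6, 6)
But (Cooperate, Cooperate) = (12, 12) Pareto dominates (6, 6)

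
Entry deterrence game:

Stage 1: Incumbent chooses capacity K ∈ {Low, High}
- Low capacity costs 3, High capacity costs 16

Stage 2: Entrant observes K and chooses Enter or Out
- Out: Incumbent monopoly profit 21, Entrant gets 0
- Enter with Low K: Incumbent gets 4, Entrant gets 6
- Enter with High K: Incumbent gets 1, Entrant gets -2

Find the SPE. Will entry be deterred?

SPE: (High, Enter|Low, Out|High); Entry deterred. Incumbent net profit = 5

Work:
After Low K: Entrant enters (6 > 0)
After High K: Entrant stays out (-2 < 0)
Incumbent: Low → 4−3=1, High → 21−16=5
Incumbent chooses High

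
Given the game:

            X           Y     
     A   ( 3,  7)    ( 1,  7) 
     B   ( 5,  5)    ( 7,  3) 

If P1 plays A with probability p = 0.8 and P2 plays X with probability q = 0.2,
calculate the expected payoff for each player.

E[P1] = 2.44, E[P2] = 6.28

Work:
E[P1] = p·q·π₁(A,X) + p·(1-q)·π₁(A,Y) + (1-p)·q·π₁(B,X) + (1-p)·(1-q)·π₁(B,Y)
= 0.8·0.2·3 + 0.8·0.8·1 + 0.2·0.2·5 + 0.2·0.8·7
= 2.44

E[P2] = 6.28 (similar calculation)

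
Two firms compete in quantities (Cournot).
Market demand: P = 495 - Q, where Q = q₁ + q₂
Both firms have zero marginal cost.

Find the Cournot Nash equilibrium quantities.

q₁* = q₂* = 165.0; P* = 165.0

Work:
Profit: π_i = P·q_i = (a - q_i - q_j)·q_i
FOC: ∂π_i/∂q_i = a - 2q_i - q_j = 0
Reaction function: q_i = (495 - q_j)/2
Symmetry: q* = 495/3 = 165.0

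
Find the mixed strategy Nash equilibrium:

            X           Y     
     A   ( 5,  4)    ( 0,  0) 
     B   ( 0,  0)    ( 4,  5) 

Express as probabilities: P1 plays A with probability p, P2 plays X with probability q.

p = 0.5556, q = 0.4444

Work:
Find probabilities that make opponent indifferent:
P2 chooses q to make P1 indifferent between A and B
P1 chooses p to make P2 indifferent between X and Y
Mixed NE: P1 plays (A: 0.5556, B: 0.4444), P2 plays (X: 0.4444, Y: 0.5556)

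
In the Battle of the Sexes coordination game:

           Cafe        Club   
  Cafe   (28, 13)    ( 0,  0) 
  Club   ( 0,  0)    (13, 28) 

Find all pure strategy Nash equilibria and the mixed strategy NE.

Pure NE: (Cafe, Cafe) and (Club, Club); Mixed NE: p = 0.6829, q = 0.3171

Work:
Check pure NE:
(Cafe, Cafe): (28, 13) - no unilateral deviation beneficial
(Club, Club): (13, 28) - no unilateral deviation beneficial
Mixed NE: P1 plays Cafe with p = 0.6829, P2 plays Cafe with q = 0.3171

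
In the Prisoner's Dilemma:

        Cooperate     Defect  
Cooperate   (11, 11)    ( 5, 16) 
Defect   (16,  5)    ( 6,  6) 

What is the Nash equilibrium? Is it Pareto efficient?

(Defect, Defect) is NE; not Pareto efficient

Work:
Defect dominates Cooperate for both players:
If P2 cooperates: Defect (16) > Cooperate (11)
If P2 defects: Defect (6) > Cooperate (5)
NE: (Defect, Defect) with payoff (6, 6)
But (Cooperate, Cooperate) = (11, 11) Pareto dominates (6, 6)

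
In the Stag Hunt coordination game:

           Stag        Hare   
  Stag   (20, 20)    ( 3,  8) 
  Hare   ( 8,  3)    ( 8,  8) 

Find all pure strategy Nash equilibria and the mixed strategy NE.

Pure NE: (Stag, Stag) and (Hare, Hare); Mixed NE: p = 0.2941, q = 0.2941

Work:
Check pure NE:
(Stag, Stag): (20, 20) - no unilateral deviation beneficial
(Hare, Hare): (8, 8) - no unilateral deviation beneficial
Mixed NE: P1 plays Stag with p = 0.2941, P2 plays Stag with q = 0.2941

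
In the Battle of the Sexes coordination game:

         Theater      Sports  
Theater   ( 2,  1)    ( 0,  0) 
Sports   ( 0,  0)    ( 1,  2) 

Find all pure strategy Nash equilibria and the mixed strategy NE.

Pure NE: (Theater, Theater) and (Sports, Sports); Mixed NE: p = 0.6667, q = 0.3333

Work:
Check pure NE:
(Theater, Theater): (2, 1) - no unilateral deviation beneficial
(Sports, Sports): (1, 2) - no unilateral deviation beneficial
Mixed NE: P1 plays Theater with p = 0.6667, P2 plays Theater with q = 0.3333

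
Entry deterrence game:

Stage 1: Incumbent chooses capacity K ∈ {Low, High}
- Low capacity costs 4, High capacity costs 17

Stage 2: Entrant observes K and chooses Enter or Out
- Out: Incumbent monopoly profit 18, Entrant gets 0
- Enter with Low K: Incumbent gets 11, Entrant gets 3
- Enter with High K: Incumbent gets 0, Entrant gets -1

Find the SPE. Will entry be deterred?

SPE: (Low, Enter|Low, Out|High); Entry not deterred. Incumbent net profit = 7, Entrant gets 3

Work:
After Low K: Entrant enters (3 > 0)
After High K: Entrant stays out (-1 < 0)
Incumbent: Low → 11−4=7, High → 18−17=1
Incumbent chooses Low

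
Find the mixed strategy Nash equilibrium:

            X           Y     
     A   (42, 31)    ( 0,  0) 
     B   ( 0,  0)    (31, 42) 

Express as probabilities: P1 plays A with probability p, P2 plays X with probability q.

p = 0.5753, q = 0.4247

Work:
Find probabilities that make opponent indifferent:
P2 chooses q to make P1 indifferent between A and B
P1 chooses p to make P2 indifferent between X and Y
Mixed NE: P1 plays (A: 0.5753, B: 0.4247), P2 plays (X: 0.4247, Y: 0.5753)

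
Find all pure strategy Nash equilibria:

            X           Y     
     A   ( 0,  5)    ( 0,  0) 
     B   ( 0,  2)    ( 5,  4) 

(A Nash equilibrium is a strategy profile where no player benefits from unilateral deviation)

Nash equilibrium: (A, X), (B, Y)

Work:
Best responses:
  P1 vs X: payoffs [0, 0] → best response A/B (payoff 0)
  P1 vs Y: payoffs [0, 5] → best response B (payoff 5)
  P2 vs A: payoffs [5, 0] → best response X (payoff 5)
  P2 vs B: payoffs [2, 4] → best response Y (payoff 4)
Mutual best responses: (A,X), (B,Y) → Nash equilibria.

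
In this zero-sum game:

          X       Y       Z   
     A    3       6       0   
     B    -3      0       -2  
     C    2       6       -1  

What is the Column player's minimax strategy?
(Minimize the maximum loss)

Column should play Z, value = 0

Work:
Column player minimizes Row's maximum payoff:
Column X: max payoff to Row = 3
Column Y: max payoff to Row = 6
Column Z: max payoff to Row = 0
Minimum is 0, achieved by column Z.
Minimax strategy: Z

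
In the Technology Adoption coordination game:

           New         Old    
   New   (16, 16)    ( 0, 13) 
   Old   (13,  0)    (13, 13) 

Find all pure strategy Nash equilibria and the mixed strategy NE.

Pure NE: (New, New) and (Old, Old); Mixed NE: p = 0.8125, q = 0.8125

Work:
Check pure NE:
(New, New): (16, 16) - no unilateral deviation beneficial
(Old, Old): (13, 13) - no unilateral deviation beneficial
Mixed NE: P1 plays New with p = 0.8125, P2 plays New with q = 0.8125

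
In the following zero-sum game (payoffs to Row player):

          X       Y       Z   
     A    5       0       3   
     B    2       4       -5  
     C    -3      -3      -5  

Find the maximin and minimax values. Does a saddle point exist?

Maximin = 0, Minimax = 3, Saddle: False

Work:
Row minimums: [0, -5, -5] → maximin = 0
Column maximums: [5, 4, 3] → minimax = 3
No saddle point (maximin ≠ minimax). Mixed strategy needed.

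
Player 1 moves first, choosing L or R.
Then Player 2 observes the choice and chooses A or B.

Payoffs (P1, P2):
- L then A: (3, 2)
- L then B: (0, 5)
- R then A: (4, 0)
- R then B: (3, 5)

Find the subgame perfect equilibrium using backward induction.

P1 plays R, P2 plays B after L and B after R; Payoff (3, 5)

Work:
Backward induction:
After L: P2 chooses B → P1 gets 0
After R: P2 chooses B → P1 gets 3
P1 chooses R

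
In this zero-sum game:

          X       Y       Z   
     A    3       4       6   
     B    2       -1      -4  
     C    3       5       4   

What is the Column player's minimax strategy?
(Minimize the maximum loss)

Column should play X, value = 3

Work:
Column player minimizes Row's maximum payoff:
Column X: max payoff to Row = 3
Column Y: max payoff to Row = 5
Column Z: max payoff to Row = 6
Minimum is 3, achieved by column X.
Minimax strategy: X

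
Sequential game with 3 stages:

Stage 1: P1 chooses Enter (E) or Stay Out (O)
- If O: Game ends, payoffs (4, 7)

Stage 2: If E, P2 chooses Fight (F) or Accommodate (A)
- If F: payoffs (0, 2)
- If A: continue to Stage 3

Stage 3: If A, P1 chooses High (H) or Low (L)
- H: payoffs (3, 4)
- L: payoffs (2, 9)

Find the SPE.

SPE: (O, A, H); Outcome (4, 7)

Work:
Stage 3: P1 chooses H (3 vs 2)
Stage 2: P2: F->2, A->4 (anticipating H). Choose A
Stage 1: P1: O->4, E->3 (anticipating A, H). Choose O
SPE path: O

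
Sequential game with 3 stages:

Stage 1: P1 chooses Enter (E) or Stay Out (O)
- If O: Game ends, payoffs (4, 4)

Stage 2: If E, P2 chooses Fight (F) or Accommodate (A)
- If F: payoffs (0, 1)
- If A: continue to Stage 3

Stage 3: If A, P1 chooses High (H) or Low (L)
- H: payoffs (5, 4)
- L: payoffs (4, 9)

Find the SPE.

SPE: (E, A, H); Outcome (5, 4)

Work:
Stage 3: P1 chooses H (5 vs 4)
Stage 2: P2: F->1, A->4 (anticipating H). Choose A
Stage 1: P1: O->4, E->5 (anticipating A, H). Choose E
SPE path: E -> A -> H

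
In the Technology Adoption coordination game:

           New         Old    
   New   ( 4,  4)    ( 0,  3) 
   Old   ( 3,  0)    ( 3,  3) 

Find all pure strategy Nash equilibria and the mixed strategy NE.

Pure NE: (New, New) and (Old, Old); Mixed NE: p = 0.75, q = 0.75

Work:
Check pure NE:
(New, New): (4, 4) - no unilateral deviation beneficial
(Old, Old): (3, 3) - no unilateral deviation beneficial
Mixed NE: P1 plays New with p = 0.75, P2 plays New with q = 0.75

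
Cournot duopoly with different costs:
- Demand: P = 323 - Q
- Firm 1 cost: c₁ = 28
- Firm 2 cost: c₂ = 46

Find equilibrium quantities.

q₁* = 104.33, q₂* = 86.33

Work:
Reaction: q₁ = (323 - 28 - q₂)/2
Reaction: q₂ = (323 - 46 - q₁)/2
Solve simultaneously:
q₁* = (323 - 2×28 + 46)/3 = 104.33
q₂* = (323 - 2×46 + 28)/3 = 86.33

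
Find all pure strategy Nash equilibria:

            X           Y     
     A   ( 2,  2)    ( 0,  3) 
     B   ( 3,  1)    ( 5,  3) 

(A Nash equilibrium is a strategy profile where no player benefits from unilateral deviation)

Nash equilibrium: (B, Y)

Work:
Best responses:
  P1 vs X: payoffs [2, 3] → best response B (payoff 3)
  P1 vs Y: payoffs [0, 5] → best response B (payoff 5)
  P2 vs A: payoffs [2, 3] → best response Y (payoff 3)
  P2 vs B: payoffs [1, 3] → best response Y (payoff 3)
Mutual best responses: (B,Y) → Nash equilibria.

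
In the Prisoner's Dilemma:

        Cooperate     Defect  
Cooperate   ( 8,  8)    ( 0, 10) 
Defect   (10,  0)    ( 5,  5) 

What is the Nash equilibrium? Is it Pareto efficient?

(Defect, Defect) is NE; not Pareto efficient

Work:
Defect dominates Cooperate for both players:
If P2 cooperates: Defect (10) > Cooperate (8)
If P2 defects: Defect (5) > Cooperate (0)
NE: (Defect, Defect) with payoff (5, 5)
But (Cooperate, Cooperate) = (8, 8) Pareto dominates (5, 5)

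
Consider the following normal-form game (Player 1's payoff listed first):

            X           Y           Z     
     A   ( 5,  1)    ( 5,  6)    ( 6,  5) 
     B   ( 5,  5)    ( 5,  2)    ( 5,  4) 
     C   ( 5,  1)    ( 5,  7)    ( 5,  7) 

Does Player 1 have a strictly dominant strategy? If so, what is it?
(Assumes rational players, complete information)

No strictly dominant strategy exists for Player 1

Work:
A strategy strictly dominates another if it gives a strictly higher payoff against every opponent action. Compare each pair of P1's strategies column-by-column:
  A vs B: [5 vs 5, 5 vs 5, 6 vs 5] → A does not strictly dominate B (column X: 5 ≤ 5)
  A vs C: [5 vs 5, 5 vs 5, 6 vs 5] → A does not strictly dominate C (column X: 5 ≤ 5)
  B vs A: [5 vs 5, 5 vs 5, 5 vs 6] → B does not strictly dominate A (column X: 5 ≤ 5)
  B vs C: [5 vs 5, 5 vs 5, 5 vs 5] → B does not strictly dominate C (column X: 5 ≤ 5)
  C vs A: [5 vs 5, 5 vs 5, 5 vs 6] → C does not strictly dominate A (column X: 5 ≤ 5)
  C vs B: [5 vs 5, 5 vs 5, 5 vs 5] → C does not strictly dominate B (column X: 5 ≤ 5)
No single strategy strictly dominates all others → no strictly dominant strategy.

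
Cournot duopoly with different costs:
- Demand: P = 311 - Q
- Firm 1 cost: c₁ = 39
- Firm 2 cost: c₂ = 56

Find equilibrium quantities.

q₁* = 96.33, q₂* = 79.33

Work:
Reaction: q₁ = (311 - 39 - q₂)/2
Reaction: q₂ = (311 - 56 - q₁)/2
Solve simultaneously:
q₁* = (311 - 2×39 + 56)/3 = 96.33
q₂* = (311 - 2×56 + 39)/3 = 79.33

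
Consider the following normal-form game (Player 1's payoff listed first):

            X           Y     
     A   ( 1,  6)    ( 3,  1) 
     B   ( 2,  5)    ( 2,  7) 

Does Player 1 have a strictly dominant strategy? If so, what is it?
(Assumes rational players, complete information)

No strictly dominant strategy exists for Player 1

Work:
A strategy strictly dominates another if it gives a strictly higher payoff against every opponent action. Compare each pair of P1's strategies column-by-column:
  A vs B: [1 vs 2, 3 vs 2] → A does not strictly dominate B (column X: 1 ≤ 2)
  B vs A: [2 vs 1, 2 vs 3] → B does not strictly dominate A (column Y: 2 ≤ 3)
No single strategy strictly dominates all others → no strictly dominant strategy.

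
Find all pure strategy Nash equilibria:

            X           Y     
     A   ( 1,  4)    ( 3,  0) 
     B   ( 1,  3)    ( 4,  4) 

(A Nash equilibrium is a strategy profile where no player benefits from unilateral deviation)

Nash equilibrium: (A, X), (B, Y)

Work:
Best responses:
  P1 vs X: payoffs [1, 1] → best response A/B (payoff 1)
  P1 vs Y: payoffs [3, 4] → best response B (payoff 4)
  P2 vs A: payoffs [4, 0] → best response X (payoff 4)
  P2 vs B: payoffs [3, 4] → best response Y (payoff 4)
Mutual best responses: (A,X), (B,Y) → Nash equilibria.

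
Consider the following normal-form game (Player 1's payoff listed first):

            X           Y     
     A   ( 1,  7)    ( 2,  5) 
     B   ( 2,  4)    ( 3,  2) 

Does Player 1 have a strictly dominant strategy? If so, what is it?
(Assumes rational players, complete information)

Yes, Player 1's strictly dominant strategy is B

Work:
A strategy strictly dominates another if it gives a strictly higher payoff against every opponent action. Compare each pair of P1's strategies column-by-column:
  A vs B: [1 vs 2, 2 vs 3] → A does not strictly dominate B (column X: 1 ≤ 2)
  B vs A: [2 vs 1, 3 vs 2] → B strictly dominates A
B strictly dominates every other strategy → strictly dominant.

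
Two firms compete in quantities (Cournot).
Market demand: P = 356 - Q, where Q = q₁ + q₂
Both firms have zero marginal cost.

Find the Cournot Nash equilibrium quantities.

q₁* = q₂* = 118.67; P* = 118.67

Work:
Profit: π_i = P·q_i = (a - q_i - q_j)·q_i
FOC: ∂π_i/∂q_i = a - 2q_i - q_j = 0
Reaction function: q_i = (356 - q_j)/2
Symmetry: q* = 356/3 = 118.67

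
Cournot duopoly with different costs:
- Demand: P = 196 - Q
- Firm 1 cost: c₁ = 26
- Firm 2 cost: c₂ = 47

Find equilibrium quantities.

q₁* = 63.67, q₂* = 42.67

Work:
Reaction: q₁ = (196 - 26 - q₂)/2
Reaction: q₂ = (196 - 47 - q₁)/2
Solve simultaneously:
q₁* = (196 - 2×26 + 47)/3 = 63.67
q₂* = (196 - 2×47 + 26)/3 = 42.67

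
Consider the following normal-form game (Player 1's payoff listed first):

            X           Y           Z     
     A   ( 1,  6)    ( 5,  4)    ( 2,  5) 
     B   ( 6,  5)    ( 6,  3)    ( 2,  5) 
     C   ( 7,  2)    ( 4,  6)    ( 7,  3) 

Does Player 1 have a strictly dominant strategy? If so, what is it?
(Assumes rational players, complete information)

No strictly dominant strategy exists for Player 1

Work:
A strategy strictly dominates another if it gives a strictly higher payoff against every opponent action. Compare each pair of P1's strategies column-by-column:
  A vs B: [1 vs 6, 5 vs 6, 2 vs 2] → A does not strictly dominate B (column X: 1 ≤ 6)
  A vs C: [1 vs 7, 5 vs 4, 2 vs 7] → A does not strictly dominate C (column X: 1 ≤ 7)
  B vs A: [6 vs 1, 6 vs 5, 2 vs 2] → B does not strictly dominate A (column Z: 2 ≤ 2)
  B vs C: [6 vs 7, 6 vs 4, 2 vs 7] → B does not strictly dominate C (column X: 6 ≤ 7)
  C vs A: [7 vs 1, 4 vs 5, 7 vs 2] → C does not strictly dominate A (column Y: 4 ≤ 5)
  C vs B: [7 vs 6, 4 vs 6, 7 vs 2] → C does not strictly dominate B (column Y: 4 ≤ 6)
No single strategy strictly dominates all others → no strictly dominant strategy.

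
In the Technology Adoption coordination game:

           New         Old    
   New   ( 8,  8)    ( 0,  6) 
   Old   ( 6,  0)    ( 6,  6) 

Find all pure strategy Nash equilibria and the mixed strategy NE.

Pure NE: (New, New) and (Old, Old); Mixed NE: p = 0.75, q = 0.75

Work:
Check pure NE:
(New, New): (8, 8) - no unilateral deviation beneficial
(Old, Old): (6, 6) - no unilateral deviation beneficial
Mixed NE: P1 plays New with p = 0.75, P2 plays New with q = 0.75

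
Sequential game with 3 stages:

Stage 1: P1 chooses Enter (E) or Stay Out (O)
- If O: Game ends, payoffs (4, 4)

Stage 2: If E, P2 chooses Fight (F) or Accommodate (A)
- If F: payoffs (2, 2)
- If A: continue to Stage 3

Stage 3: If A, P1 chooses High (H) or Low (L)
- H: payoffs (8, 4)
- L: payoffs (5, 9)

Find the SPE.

SPE: (E, A, H); Outcome (8, 4)

Work:
Stage 3: P1 chooses H (8 vs 5)
Stage 2: P2: F->2, A->4 (anticipating H). Choose A
Stage 1: P1: O->4, E->8 (anticipating A, H). Choose E
SPE path: E -> A -> H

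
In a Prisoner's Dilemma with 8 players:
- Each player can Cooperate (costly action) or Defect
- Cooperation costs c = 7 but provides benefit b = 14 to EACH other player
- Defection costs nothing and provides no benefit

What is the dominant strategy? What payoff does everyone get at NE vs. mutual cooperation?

Dominant: Defect; NE payoff = 0; Coop payoff = 91

Work:
Defect dominates (saves cost c = 7, benefit to others is external)
NE: All defect → everyone gets 0
If all cooperate: each receives (7)×14 - 7 = 91
Social dilemma: 91 > 0 but NE gives 0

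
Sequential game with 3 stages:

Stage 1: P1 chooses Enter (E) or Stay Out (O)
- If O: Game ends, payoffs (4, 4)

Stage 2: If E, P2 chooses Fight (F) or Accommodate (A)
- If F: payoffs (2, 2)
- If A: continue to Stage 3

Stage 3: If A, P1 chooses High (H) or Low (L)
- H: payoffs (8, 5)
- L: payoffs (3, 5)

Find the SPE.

SPE: (E, A, H); Outcome (8, 5)

Work:
Stage 3: P1 chooses H (8 vs 3)
Stage 2: P2: F->2, A->5 (anticipating H). Choose A
Stage 1: P1: O->4, E->8 (anticipating A, H). Choose E
SPE path: E -> A -> H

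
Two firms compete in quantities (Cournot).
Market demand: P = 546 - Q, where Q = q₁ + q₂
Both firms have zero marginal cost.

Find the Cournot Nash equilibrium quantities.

q₁* = q₂* = 182.0; P* = 182.0

Work:
Profit: π_i = P·q_i = (a - q_i - q_j)·q_i
FOC: ∂π_i/∂q_i = a - 2q_i - q_j = 0
Reaction function: q_i = (546 - q_j)/2
Symmetry: q* = 546/3 = 182.0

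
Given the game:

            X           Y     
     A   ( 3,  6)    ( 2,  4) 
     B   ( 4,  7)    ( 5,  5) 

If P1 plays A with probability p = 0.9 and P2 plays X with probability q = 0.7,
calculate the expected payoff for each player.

E[P1] = 2.86, E[P2] = 5.5

Work:
E[P1] = p·q·π₁(A,X) + p·(1-q)·π₁(A,Y) + (1-p)·q·π₁(B,X) + (1-p)·(1-q)·π₁(B,Y)
= 0.9·0.7·3 + 0.9·0.3·2 + 0.1·0.7·4 + 0.1·0.3·5
= 2.86

E[P2] = 5.5 (similar calculation)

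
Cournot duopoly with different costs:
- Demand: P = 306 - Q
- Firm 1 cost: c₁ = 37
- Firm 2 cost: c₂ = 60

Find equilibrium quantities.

q₁* = 97.33, q₂* = 74.33

Work:
Reaction: q₁ = (306 - 37 - q₂)/2
Reaction: q₂ = (306 - 60 - q₁)/2
Solve simultaneously:
q₁* = (306 - 2×37 + 60)/3 = 97.33
q₂* = (306 - 2×60 + 37)/3 = 74.33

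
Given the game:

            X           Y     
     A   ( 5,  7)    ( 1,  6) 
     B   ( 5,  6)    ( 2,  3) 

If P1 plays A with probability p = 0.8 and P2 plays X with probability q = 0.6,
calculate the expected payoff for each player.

E[P1] = 3.48, E[P2] = 6.24

Work:
E[P1] = p·q·π₁(A,X) + p·(1-q)·π₁(A,Y) + (1-p)·q·π₁(B,X) + (1-p)·(1-q)·π₁(B,Y)
= 0.8·0.6·5 + 0.8·0.4·1 + 0.2·0.6·5 + 0.2·0.4·2
= 3.48

E[P2] = 6.24 (similar calculation)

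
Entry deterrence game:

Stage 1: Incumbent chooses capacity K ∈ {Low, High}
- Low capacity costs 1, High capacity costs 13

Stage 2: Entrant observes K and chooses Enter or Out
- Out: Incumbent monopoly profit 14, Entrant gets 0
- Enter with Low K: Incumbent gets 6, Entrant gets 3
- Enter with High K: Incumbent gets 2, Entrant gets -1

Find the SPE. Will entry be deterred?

SPE: (Low, Enter|Low, Out|High); Entry not deterred. Incumbent net profit = 5, Entrant gets 3

Work:
After Low K: Entrant enters (3 > 0)
After High K: Entrant stays out (-1 < 0)
Incumbent: Low → 6−1=5, High → 14−13=1
Incumbent chooses Low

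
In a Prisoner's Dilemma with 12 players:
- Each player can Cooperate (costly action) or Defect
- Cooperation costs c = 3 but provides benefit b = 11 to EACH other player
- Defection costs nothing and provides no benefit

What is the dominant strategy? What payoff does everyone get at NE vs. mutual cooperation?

Dominant: Defect; NE payoff = 0; Coop payoff = 118

Work:
Defect dominates (saves cost c = 3, benefit to others is external)
NE: All defect → everyone gets 0
If all cooperate: each receives (11)×11 - 3 = 118
Social dilemma: 118 > 0 but NE gives 0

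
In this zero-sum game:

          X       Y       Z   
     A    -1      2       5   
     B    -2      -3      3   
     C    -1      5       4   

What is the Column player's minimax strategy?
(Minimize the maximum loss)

Column should play X, value = -1

Work:
Column player minimizes Row's maximum payoff:
Column X: max payoff to Row = -1
Column Y: max payoff to Row = 5
Column Z: max payoff to Row = 5
Minimum is -1, achieved by column X.
Minimax strategy: X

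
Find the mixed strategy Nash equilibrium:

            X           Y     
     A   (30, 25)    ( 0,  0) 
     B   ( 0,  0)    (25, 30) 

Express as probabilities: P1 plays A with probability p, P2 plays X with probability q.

p = 0.5455, q = 0.4545

Work:
Find probabilities that make opponent indifferent:
P2 chooses q to make P1 indifferent between A and B
P1 chooses p to make P2 indifferent between X and Y
Mixed NE: P1 plays (A: 0.5455, B: 0.4545), P2 plays (X: 0.4545, Y: 0.5455)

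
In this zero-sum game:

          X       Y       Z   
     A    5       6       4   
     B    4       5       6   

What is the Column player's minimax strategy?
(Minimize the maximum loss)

Column should play X, value = 5

Work:
Column player minimizes Row's maximum payoff:
Column X: max payoff to Row = 5
Column Y: max payoff to Row = 6
Column Z: max payoff to Row = 6
Minimum is 5, achieved by column X.
Minimax strategy: X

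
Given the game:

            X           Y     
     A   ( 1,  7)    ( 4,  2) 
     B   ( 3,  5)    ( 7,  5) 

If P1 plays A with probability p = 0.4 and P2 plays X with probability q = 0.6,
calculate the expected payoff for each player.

E[P1] = 3.64, E[P2] = 5.0

Work:
E[P1] = p·q·π₁(A,X) + p·(1-q)·π₁(A,Y) + (1-p)·q·π₁(B,X) + (1-p)·(1-q)·π₁(B,Y)
= 0.4·0.6·1 + 0.4·0.4·4 + 0.6·0.6·3 + 0.6·0.4·7
= 3.64

E[P2] = 5.0 (similar calculation)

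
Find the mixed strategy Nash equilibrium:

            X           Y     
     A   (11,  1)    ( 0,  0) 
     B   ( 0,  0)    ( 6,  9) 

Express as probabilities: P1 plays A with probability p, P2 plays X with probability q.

p = 0.9, q = 0.3529

Work:
Find probabilities that make opponent indifferent:
P2 chooses q to make P1 indifferent between A and B
P1 chooses p to make P2 indifferent between X and Y
Mixed NE: P1 plays (A: 0.9, B: 0.1), P2 plays (X: 0.3529, Y: 0.6471)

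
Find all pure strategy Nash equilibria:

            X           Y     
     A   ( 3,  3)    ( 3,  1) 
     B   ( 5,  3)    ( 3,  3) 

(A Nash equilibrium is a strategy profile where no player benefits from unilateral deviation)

Nash equilibrium: (B, X), (B, Y)

Work:
Best responses:
  P1 vs X: payoffs [3, 5] → best response B (payoff 5)
  P1 vs Y: payoffs [3, 3] → best response A/B (payoff 3)
  P2 vs A: payoffs [3, 1] → best response X (payoff 3)
  P2 vs B: payoffs [3, 3] → best response X/Y (payoff 3)
Mutual best responses: (B,X), (B,Y) → Nash equilibria.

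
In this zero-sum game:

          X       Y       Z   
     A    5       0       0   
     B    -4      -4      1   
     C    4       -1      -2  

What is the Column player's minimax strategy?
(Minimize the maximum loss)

Column should play Y, value = 0

Work:
Column player minimizes Row's maximum payoff:
Column X: max payoff to Row = 5
Column Y: max payoff to Row = 0
Column Z: max payoff to Row = 1
Minimum is 0, achieved by column Y.
Minimax strategy: Y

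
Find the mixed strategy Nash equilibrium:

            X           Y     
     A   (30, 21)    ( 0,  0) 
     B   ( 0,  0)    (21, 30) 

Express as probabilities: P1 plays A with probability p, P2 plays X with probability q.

p = 0.5882, q = 0.4118

Work:
Find probabilities that make opponent indifferent:
P2 chooses q to make P1 indifferent between A and B
P1 chooses p to make P2 indifferent between X and Y
Mixed NE: P1 plays (A: 0.5882, B: 0.4118), P2 plays (X: 0.4118, Y: 0.5882)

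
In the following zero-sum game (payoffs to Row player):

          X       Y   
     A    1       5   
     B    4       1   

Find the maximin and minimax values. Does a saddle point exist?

Maximin = 1, Minimax = 4, Saddle: False

Work:
Row minimums: [1, 1] → maximin = 1
Column maximums: [4, 5] → minimax = 4
No saddle point (maximin ≠ minimax). Mixed strategy needed.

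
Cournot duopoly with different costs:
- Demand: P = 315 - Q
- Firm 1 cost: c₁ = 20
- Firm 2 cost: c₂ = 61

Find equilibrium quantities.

q₁* = 112.0, q₂* = 71.0

Work:
Reaction: q₁ = (315 - 20 - q₂)/2
Reaction: q₂ = (315 - 61 - q₁)/2
Solve simultaneously:
q₁* = (315 - 2×20 + 61)/3 = 112.0
q₂* = (315 - 2×61 + 20)/3 = 71.0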